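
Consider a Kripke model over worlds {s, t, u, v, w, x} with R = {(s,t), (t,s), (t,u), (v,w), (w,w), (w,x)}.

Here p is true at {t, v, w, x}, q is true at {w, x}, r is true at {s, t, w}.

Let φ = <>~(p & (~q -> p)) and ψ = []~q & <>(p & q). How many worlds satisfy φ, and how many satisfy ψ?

For <>~(p & (~q -> p)):
s: successors {t}; ~(p & (~q -> p)) there: t:F. ✗
t: successors {s, u}; ~(p & (~q -> p)) there: s:T, u:T. ✓
u: no successors, so <>~(p & (~q -> p)) fails. ✗
v: successors {w}; ~(p & (~q -> p)) there: w:F. ✗
w: successors {w, x}; ~(p & (~q -> p)) there: w:F, x:F. ✗
x: no successors, so <>~(p & (~q -> p)) fails. ✗
— 1 world.
For []~q & <>(p & q):
s: []~q is T, <>(p & q) is F. ✗
t: []~q is T, <>(p & q) is F. ✗
u: []~q is T, <>(p & q) is F. ✗
v: []~q is F, <>(p & q) is T. ✗
w: []~q is F, <>(p & q) is T. ✗
x: []~q is T, <>(p & q) is F. ✗
— 0 worlds.

1 and 0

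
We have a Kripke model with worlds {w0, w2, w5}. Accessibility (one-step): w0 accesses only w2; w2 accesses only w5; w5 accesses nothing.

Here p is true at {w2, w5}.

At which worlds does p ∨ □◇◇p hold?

w0: p is F, □◇◇p is F. ✗
w2: p is T, □◇◇p is F. ✓
w5: p is T, □◇◇p is T. ✓

{w2, w5}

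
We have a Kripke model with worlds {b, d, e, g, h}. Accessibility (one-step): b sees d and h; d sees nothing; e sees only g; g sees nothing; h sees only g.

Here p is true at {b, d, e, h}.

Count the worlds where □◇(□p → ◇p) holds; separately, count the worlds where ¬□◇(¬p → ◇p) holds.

For □◇(□p → ◇p):
b: successors {d, h}; ◇(□p → ◇p) there: d:F, h:F. ✗
d: no successors, so □◇(□p → ◇p) holds vacuously. ✓
e: successors {g}; ◇(□p → ◇p) there: g:F. ✗
g: no successors, so □◇(□p → ◇p) holds vacuously. ✓
h: successors {g}; ◇(□p → ◇p) there: g:F. ✗
— 2 worlds.
For ¬□◇(¬p → ◇p):
b: □◇(¬p → ◇p) is F. ✓
d: □◇(¬p → ◇p) is T. ✗
e: □◇(¬p → ◇p) is F. ✓
g: □◇(¬p → ◇p) is T. ✗
h: □◇(¬p → ◇p) is F. ✓
— 3 worlds.

2 and 3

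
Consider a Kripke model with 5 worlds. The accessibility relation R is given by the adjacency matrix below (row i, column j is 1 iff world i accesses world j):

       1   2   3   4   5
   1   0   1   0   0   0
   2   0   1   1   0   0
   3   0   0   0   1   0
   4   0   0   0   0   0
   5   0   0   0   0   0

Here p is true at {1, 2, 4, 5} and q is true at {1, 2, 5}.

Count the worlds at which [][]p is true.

1: successors {2}; []p there: 2:F. ✗
2: successors {2, 3}; []p there: 2:F, 3:T. ✗
3: successors {4}; []p there: 4:T. ✓
4: no successors, so [][]p holds vacuously. ✓
5: no successors, so [][]p holds vacuously. ✓
Satisfying worlds: {3, 4, 5}.

3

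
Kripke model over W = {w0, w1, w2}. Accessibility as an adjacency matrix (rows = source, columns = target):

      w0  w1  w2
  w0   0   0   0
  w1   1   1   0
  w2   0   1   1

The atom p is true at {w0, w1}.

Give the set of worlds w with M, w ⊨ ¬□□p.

w0: □□p is T. ✗
w1: □□p is T. ✗
w2: □□p is F. ✓

{w2}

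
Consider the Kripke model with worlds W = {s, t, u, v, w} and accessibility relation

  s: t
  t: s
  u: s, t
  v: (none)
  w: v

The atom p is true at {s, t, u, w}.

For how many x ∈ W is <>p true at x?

3

s: successors {t}; p there: t:T. ✓
t: successors {s}; p there: s:T. ✓
u: successors {s, t}; p there: s:T, t:T. ✓
v: no successors, so <>p fails. ✗
w: successors {v}; p there: v:F. ✗
Satisfying worlds: {s, t, u}.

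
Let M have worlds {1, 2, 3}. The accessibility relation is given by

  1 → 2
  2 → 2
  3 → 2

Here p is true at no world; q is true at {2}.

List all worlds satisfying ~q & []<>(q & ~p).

1: ~q is T, []<>(q & ~p) is T. ✓
2: ~q is F, []<>(q & ~p) is T. ✗
3: ~q is T, []<>(q & ~p) is T. ✓

{1, 3}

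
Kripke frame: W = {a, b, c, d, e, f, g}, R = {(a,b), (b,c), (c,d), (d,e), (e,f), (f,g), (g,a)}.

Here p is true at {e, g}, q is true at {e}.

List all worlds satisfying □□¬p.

{a, b, d, f, g}

a: successors {b}; □¬p there: b:T. ✓
b: successors {c}; □¬p there: c:T. ✓
c: successors {d}; □¬p there: d:F. ✗
d: successors {e}; □¬p there: e:T. ✓
e: successors {f}; □¬p there: f:F. ✗
f: successors {g}; □¬p there: g:T. ✓
g: successors {a}; □¬p there: a:T. ✓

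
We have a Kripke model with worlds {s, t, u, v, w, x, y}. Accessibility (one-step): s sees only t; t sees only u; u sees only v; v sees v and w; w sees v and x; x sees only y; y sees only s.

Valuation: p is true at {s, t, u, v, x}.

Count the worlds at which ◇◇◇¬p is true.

4

s: successors {t}; ◇◇¬p there: t:F. ✗
t: successors {u}; ◇◇¬p there: u:T. ✓
u: successors {v}; ◇◇¬p there: v:T. ✓
v: successors {v, w}; ◇◇¬p there: v:T, w:T. ✓
w: successors {v, x}; ◇◇¬p there: v:T, x:F. ✓
x: successors {y}; ◇◇¬p there: y:F. ✗
y: successors {s}; ◇◇¬p there: s:F. ✗
Satisfying worlds: {t, u, v, w}.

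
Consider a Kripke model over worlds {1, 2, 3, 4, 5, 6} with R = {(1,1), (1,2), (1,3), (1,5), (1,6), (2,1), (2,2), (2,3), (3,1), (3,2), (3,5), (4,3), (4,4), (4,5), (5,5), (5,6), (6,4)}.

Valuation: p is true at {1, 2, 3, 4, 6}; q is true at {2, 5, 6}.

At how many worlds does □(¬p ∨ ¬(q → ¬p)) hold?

1: successors {1, 2, 3, 5, 6}; ¬p ∨ ¬(q → ¬p) there: 1:F, 2:T, 3:F, 5:T, 6:T. ✗
2: successors {1, 2, 3}; ¬p ∨ ¬(q → ¬p) there: 1:F, 2:T, 3:F. ✗
3: successors {1, 2, 5}; ¬p ∨ ¬(q → ¬p) there: 1:F, 2:T, 5:T. ✗
4: successors {3, 4, 5}; ¬p ∨ ¬(q → ¬p) there: 3:F, 4:F, 5:T. ✗
5: successors {5, 6}; ¬p ∨ ¬(q → ¬p) there: 5:T, 6:T. ✓
6: successors {4}; ¬p ∨ ¬(q → ¬p) there: 4:F. ✗
Satisfying worlds: {5}.

1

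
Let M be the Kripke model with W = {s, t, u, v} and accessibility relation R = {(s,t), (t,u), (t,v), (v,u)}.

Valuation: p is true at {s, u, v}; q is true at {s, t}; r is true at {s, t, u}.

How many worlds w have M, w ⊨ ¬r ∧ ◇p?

s: ¬r is F, ◇p is F. ✗
t: ¬r is F, ◇p is T. ✗
u: ¬r is F, ◇p is F. ✗
v: ¬r is T, ◇p is T. ✓
Satisfying worlds: {v}.

1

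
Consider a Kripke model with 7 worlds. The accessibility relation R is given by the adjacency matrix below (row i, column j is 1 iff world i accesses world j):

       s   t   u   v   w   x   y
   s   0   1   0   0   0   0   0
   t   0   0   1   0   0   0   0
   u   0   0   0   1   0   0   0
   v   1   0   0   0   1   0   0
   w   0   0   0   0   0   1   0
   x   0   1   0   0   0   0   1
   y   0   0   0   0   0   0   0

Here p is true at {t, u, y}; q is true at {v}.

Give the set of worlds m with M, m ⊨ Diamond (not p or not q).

s: successors {t}; not p or not q there: t:T. ✓
t: successors {u}; not p or not q there: u:T. ✓
u: successors {v}; not p or not q there: v:T. ✓
v: successors {s, w}; not p or not q there: s:T, w:T. ✓
w: successors {x}; not p or not q there: x:T. ✓
x: successors {t, y}; not p or not q there: t:T, y:T. ✓
y: no successors, so Diamond (not p or not q) fails. ✗

{s, t, u, v, w, x}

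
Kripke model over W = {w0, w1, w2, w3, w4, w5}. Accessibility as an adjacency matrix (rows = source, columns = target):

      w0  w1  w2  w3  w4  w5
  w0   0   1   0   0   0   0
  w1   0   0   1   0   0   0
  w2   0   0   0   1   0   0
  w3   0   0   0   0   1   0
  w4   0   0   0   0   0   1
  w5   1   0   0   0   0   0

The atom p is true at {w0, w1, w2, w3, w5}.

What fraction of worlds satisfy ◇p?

w0: successors {w1}; p there: w1:T. ✓
w1: successors {w2}; p there: w2:T. ✓
w2: successors {w3}; p there: w3:T. ✓
w3: successors {w4}; p there: w4:F. ✗
w4: successors {w5}; p there: w5:T. ✓
w5: successors {w0}; p there: w0:T. ✓
That's 5 of 6 worlds, so 5/6.

5/6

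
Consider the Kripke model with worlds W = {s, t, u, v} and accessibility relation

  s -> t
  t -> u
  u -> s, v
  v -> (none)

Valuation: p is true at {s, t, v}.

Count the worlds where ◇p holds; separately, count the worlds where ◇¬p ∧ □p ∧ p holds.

2 and 0

For ◇p:
s: successors {t}; p there: t:T. ✓
t: successors {u}; p there: u:F. ✗
u: successors {s, v}; p there: s:T, v:T. ✓
v: no successors, so ◇p fails. ✗
— 2 worlds.
For ◇¬p ∧ □p ∧ p:
s: ◇¬p ∧ □p is F, p is T. ✗
t: ◇¬p ∧ □p is F, p is T. ✗
u: ◇¬p ∧ □p is F, p is F. ✗
v: ◇¬p ∧ □p is F, p is T. ✗
— 0 worlds.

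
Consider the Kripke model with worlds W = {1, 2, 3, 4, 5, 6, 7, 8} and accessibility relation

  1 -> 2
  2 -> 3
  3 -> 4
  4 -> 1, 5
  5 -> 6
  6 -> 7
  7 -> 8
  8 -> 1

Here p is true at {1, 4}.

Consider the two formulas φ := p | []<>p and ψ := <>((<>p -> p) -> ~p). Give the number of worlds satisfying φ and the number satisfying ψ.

5 and 6

For p | []<>p:
1: p is T, []<>p is F. ✓
2: p is F, []<>p is T. ✓
3: p is F, []<>p is T. ✓
4: p is T, []<>p is F. ✓
5: p is F, []<>p is F. ✗
6: p is F, []<>p is F. ✗
7: p is F, []<>p is T. ✓
8: p is F, []<>p is F. ✗
— 5 worlds.
For <>((<>p -> p) -> ~p):
1: successors {2}; (<>p -> p) -> ~p there: 2:T. ✓
2: successors {3}; (<>p -> p) -> ~p there: 3:T. ✓
3: successors {4}; (<>p -> p) -> ~p there: 4:F. ✗
4: successors {1, 5}; (<>p -> p) -> ~p there: 1:F, 5:T. ✓
5: successors {6}; (<>p -> p) -> ~p there: 6:T. ✓
6: successors {7}; (<>p -> p) -> ~p there: 7:T. ✓
7: successors {8}; (<>p -> p) -> ~p there: 8:T. ✓
8: successors {1}; (<>p -> p) -> ~p there: 1:F. ✗
— 6 worlds.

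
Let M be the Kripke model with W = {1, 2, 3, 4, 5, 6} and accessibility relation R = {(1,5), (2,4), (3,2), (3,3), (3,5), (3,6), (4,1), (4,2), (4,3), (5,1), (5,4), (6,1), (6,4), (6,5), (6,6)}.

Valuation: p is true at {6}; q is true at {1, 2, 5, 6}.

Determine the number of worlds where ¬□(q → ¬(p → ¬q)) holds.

1: □(q → ¬(p → ¬q)) is F. ✓
2: □(q → ¬(p → ¬q)) is T. ✗
3: □(q → ¬(p → ¬q)) is F. ✓
4: □(q → ¬(p → ¬q)) is F. ✓
5: □(q → ¬(p → ¬q)) is F. ✓
6: □(q → ¬(p → ¬q)) is F. ✓
Satisfying worlds: {1, 3, 4, 5, 6}.

5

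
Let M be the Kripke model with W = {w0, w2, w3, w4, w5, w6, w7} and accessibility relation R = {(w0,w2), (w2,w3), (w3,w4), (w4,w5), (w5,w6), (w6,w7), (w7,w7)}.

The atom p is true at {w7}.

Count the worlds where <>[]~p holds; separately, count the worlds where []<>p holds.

4 and 3

For <>[]~p:
w0: successors {w2}; []~p there: w2:T. ✓
w2: successors {w3}; []~p there: w3:T. ✓
w3: successors {w4}; []~p there: w4:T. ✓
w4: successors {w5}; []~p there: w5:T. ✓
w5: successors {w6}; []~p there: w6:F. ✗
w6: successors {w7}; []~p there: w7:F. ✗
w7: successors {w7}; []~p there: w7:F. ✗
— 4 worlds.
For []<>p:
w0: successors {w2}; <>p there: w2:F. ✗
w2: successors {w3}; <>p there: w3:F. ✗
w3: successors {w4}; <>p there: w4:F. ✗
w4: successors {w5}; <>p there: w5:F. ✗
w5: successors {w6}; <>p there: w6:T. ✓
w6: successors {w7}; <>p there: w7:T. ✓
w7: successors {w7}; <>p there: w7:T. ✓
— 3 worlds.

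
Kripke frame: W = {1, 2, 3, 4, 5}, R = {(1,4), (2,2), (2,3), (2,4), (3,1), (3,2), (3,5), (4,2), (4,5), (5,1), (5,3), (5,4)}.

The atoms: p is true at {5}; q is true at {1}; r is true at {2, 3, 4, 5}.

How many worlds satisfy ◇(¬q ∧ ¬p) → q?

1: ◇(¬q ∧ ¬p) is T, q is T. ✓
2: ◇(¬q ∧ ¬p) is T, q is F. ✗
3: ◇(¬q ∧ ¬p) is T, q is F. ✗
4: ◇(¬q ∧ ¬p) is T, q is F. ✗
5: ◇(¬q ∧ ¬p) is T, q is F. ✗
Satisfying worlds: {1}.

1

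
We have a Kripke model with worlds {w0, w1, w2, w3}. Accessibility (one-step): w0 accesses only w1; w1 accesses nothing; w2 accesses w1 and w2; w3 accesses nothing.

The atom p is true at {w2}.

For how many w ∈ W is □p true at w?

2

w0: successors {w1}; p there: w1:F. ✗
w1: no successors, so □p holds vacuously. ✓
w2: successors {w1, w2}; p there: w1:F, w2:T. ✗
w3: no successors, so □p holds vacuously. ✓
Satisfying worlds: {w1, w3}.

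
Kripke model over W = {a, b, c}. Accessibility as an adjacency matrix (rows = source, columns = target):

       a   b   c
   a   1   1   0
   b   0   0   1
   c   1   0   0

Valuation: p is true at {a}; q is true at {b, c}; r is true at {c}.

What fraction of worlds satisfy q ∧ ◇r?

a: q is F, ◇r is F. ✗
b: q is T, ◇r is T. ✓
c: q is T, ◇r is F. ✗
That's 1 of 3 worlds, so 1/3.

1/3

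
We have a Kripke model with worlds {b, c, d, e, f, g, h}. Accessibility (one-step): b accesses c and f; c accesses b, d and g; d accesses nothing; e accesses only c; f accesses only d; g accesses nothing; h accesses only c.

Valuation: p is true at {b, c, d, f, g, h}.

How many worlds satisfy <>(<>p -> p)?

5

b: successors {c, f}; <>p -> p there: c:T, f:T. ✓
c: successors {b, d, g}; <>p -> p there: b:T, d:T, g:T. ✓
d: no successors, so <>(<>p -> p) fails. ✗
e: successors {c}; <>p -> p there: c:T. ✓
f: successors {d}; <>p -> p there: d:T. ✓
g: no successors, so <>(<>p -> p) fails. ✗
h: successors {c}; <>p -> p there: c:T. ✓
Satisfying worlds: {b, c, e, f, h}.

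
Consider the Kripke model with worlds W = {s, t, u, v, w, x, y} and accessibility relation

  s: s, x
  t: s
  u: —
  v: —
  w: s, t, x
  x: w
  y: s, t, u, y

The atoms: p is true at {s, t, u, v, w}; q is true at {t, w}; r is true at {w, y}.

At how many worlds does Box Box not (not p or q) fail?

5

s: successors {s, x}; Box not (not p or q) there: s:F, x:F. ✗
t: successors {s}; Box not (not p or q) there: s:F. ✗
u: no successors, so Box Box not (not p or q) holds vacuously. ✓
v: no successors, so Box Box not (not p or q) holds vacuously. ✓
w: successors {s, t, x}; Box not (not p or q) there: s:F, t:T, x:F. ✗
x: successors {w}; Box not (not p or q) there: w:F. ✗
y: successors {s, t, u, y}; Box not (not p or q) there: s:F, t:T, u:T, y:F. ✗
Satisfying worlds: {u, v}.
So Box Box not (not p or q) fails at the other 5 worlds.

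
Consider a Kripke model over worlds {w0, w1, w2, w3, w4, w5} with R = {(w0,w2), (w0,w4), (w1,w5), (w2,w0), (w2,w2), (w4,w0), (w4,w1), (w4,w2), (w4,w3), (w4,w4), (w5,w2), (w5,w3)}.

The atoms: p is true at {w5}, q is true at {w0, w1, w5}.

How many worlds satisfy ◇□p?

2

w0: successors {w2, w4}; □p there: w2:F, w4:F. ✗
w1: successors {w5}; □p there: w5:F. ✗
w2: successors {w0, w2}; □p there: w0:F, w2:F. ✗
w3: no successors, so ◇□p fails. ✗
w4: successors {w0, w1, w2, w3, w4}; □p there: w0:F, w1:T, w2:F, w3:T, w4:F. ✓
w5: successors {w2, w3}; □p there: w2:F, w3:T. ✓
Satisfying worlds: {w4, w5}.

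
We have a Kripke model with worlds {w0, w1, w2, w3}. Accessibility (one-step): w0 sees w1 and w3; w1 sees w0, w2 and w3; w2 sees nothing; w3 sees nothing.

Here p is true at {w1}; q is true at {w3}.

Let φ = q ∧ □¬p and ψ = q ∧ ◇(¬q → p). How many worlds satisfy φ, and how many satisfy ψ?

For q ∧ □¬p:
w0: q is F, □¬p is F. ✗
w1: q is F, □¬p is T. ✗
w2: q is F, □¬p is T. ✗
w3: q is T, □¬p is T. ✓
— 1 world.
For q ∧ ◇(¬q → p):
w0: q is F, ◇(¬q → p) is T. ✗
w1: q is F, ◇(¬q → p) is T. ✗
w2: q is F, ◇(¬q → p) is F. ✗
w3: q is T, ◇(¬q → p) is F. ✗
— 0 worlds.

1 and 0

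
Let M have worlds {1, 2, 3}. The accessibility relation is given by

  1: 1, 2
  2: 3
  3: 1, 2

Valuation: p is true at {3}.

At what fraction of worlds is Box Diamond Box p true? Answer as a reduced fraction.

1/3

1: successors {1, 2}; Diamond Box p there: 1:T, 2:F. ✗
2: successors {3}; Diamond Box p there: 3:T. ✓
3: successors {1, 2}; Diamond Box p there: 1:T, 2:F. ✗
That's 1 of 3 worlds, so 1/3.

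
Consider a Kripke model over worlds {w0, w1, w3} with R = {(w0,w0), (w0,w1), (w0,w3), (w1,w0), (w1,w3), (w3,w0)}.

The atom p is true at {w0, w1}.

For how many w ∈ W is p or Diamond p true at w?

3

w0: p is T, Diamond p is T. ✓
w1: p is T, Diamond p is T. ✓
w3: p is F, Diamond p is T. ✓
Satisfying worlds: {w0, w1, w3}.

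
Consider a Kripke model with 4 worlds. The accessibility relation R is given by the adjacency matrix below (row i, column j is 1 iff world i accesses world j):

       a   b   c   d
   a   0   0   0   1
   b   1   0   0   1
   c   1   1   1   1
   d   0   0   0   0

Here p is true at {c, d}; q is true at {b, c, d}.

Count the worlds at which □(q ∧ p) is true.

a: successors {d}; q ∧ p there: d:T. ✓
b: successors {a, d}; q ∧ p there: a:F, d:T. ✗
c: successors {a, b, c, d}; q ∧ p there: a:F, b:F, c:T, d:T. ✗
d: no successors, so □(q ∧ p) holds vacuously. ✓
Satisfying worlds: {a, d}.

2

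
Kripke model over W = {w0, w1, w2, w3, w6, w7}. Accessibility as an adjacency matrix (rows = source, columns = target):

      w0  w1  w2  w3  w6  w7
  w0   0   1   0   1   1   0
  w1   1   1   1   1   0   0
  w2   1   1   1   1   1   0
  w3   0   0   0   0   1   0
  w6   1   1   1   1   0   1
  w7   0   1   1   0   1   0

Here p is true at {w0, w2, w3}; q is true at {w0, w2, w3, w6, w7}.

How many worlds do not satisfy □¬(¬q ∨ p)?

w0: successors {w1, w3, w6}; ¬(¬q ∨ p) there: w1:F, w3:F, w6:T. ✗
w1: successors {w0, w1, w2, w3}; ¬(¬q ∨ p) there: w0:F, w1:F, w2:F, w3:F. ✗
w2: successors {w0, w1, w2, w3, w6}; ¬(¬q ∨ p) there: w0:F, w1:F, w2:F, w3:F, w6:T. ✗
w3: successors {w6}; ¬(¬q ∨ p) there: w6:T. ✓
w6: successors {w0, w1, w2, w3, w7}; ¬(¬q ∨ p) there: w0:F, w1:F, w2:F, w3:F, w7:T. ✗
w7: successors {w1, w2, w6}; ¬(¬q ∨ p) there: w1:F, w2:F, w6:T. ✗
Satisfying worlds: {w3}.
So □¬(¬q ∨ p) fails at the other 5 worlds.

5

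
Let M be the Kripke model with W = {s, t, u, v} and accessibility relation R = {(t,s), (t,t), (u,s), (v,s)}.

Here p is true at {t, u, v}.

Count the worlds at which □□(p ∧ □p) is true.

s: no successors, so □□(p ∧ □p) holds vacuously. ✓
t: successors {s, t}; □(p ∧ □p) there: s:T, t:F. ✗
u: successors {s}; □(p ∧ □p) there: s:T. ✓
v: successors {s}; □(p ∧ □p) there: s:T. ✓
Satisfying worlds: {s, u, v}.

3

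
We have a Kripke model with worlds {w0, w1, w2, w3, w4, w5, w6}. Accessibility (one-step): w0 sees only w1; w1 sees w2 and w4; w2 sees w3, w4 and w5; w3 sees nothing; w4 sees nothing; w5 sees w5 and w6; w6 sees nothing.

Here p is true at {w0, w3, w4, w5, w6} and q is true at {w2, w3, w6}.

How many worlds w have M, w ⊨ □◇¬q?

4

w0: successors {w1}; ◇¬q there: w1:T. ✓
w1: successors {w2, w4}; ◇¬q there: w2:T, w4:F. ✗
w2: successors {w3, w4, w5}; ◇¬q there: w3:F, w4:F, w5:T. ✗
w3: no successors, so □◇¬q holds vacuously. ✓
w4: no successors, so □◇¬q holds vacuously. ✓
w5: successors {w5, w6}; ◇¬q there: w5:T, w6:F. ✗
w6: no successors, so □◇¬q holds vacuously. ✓
Satisfying worlds: {w0, w3, w4, w6}.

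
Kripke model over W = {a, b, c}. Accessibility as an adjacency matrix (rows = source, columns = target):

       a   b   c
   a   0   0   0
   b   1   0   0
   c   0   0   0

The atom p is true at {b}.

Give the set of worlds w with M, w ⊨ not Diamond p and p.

a: not Diamond p is T, p is F. ✗
b: not Diamond p is T, p is T. ✓
c: not Diamond p is T, p is F. ✗

{b}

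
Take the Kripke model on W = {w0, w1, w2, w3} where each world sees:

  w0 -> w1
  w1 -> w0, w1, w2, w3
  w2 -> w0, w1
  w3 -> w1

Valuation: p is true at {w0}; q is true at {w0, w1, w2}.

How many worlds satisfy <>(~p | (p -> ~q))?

4

w0: successors {w1}; ~p | (p -> ~q) there: w1:T. ✓
w1: successors {w0, w1, w2, w3}; ~p | (p -> ~q) there: w0:F, w1:T, w2:T, w3:T. ✓
w2: successors {w0, w1}; ~p | (p -> ~q) there: w0:F, w1:T. ✓
w3: successors {w1}; ~p | (p -> ~q) there: w1:T. ✓
Satisfying worlds: {w0, w1, w2, w3}.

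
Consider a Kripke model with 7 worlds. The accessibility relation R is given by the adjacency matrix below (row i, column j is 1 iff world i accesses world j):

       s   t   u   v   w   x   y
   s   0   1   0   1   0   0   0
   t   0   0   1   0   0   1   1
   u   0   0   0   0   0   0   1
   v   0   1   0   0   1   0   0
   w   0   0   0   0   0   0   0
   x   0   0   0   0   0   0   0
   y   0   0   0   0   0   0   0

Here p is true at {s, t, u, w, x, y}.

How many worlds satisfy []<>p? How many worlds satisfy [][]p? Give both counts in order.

For []<>p:
s: successors {t, v}; <>p there: t:T, v:T. ✓
t: successors {u, x, y}; <>p there: u:T, x:F, y:F. ✗
u: successors {y}; <>p there: y:F. ✗
v: successors {t, w}; <>p there: t:T, w:F. ✗
w: no successors, so []<>p holds vacuously. ✓
x: no successors, so []<>p holds vacuously. ✓
y: no successors, so []<>p holds vacuously. ✓
— 4 worlds.
For [][]p:
s: successors {t, v}; []p there: t:T, v:T. ✓
t: successors {u, x, y}; []p there: u:T, x:T, y:T. ✓
u: successors {y}; []p there: y:T. ✓
v: successors {t, w}; []p there: t:T, w:T. ✓
w: no successors, so [][]p holds vacuously. ✓
x: no successors, so [][]p holds vacuously. ✓
y: no successors, so [][]p holds vacuously. ✓
— 7 worlds.

4 and 7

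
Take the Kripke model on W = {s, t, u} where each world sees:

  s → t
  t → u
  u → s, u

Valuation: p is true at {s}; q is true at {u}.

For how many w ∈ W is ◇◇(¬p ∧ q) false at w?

0

s: successors {t}; ◇(¬p ∧ q) there: t:T. ✓
t: successors {u}; ◇(¬p ∧ q) there: u:T. ✓
u: successors {s, u}; ◇(¬p ∧ q) there: s:F, u:T. ✓
Satisfying worlds: {s, t, u}.
So ◇◇(¬p ∧ q) fails at the other 0 worlds.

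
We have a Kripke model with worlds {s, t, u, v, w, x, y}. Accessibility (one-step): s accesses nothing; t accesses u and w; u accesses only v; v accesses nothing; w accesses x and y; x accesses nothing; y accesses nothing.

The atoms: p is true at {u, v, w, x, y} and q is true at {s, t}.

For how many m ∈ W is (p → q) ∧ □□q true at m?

s: p → q is T, □□q is T. ✓
t: p → q is T, □□q is F. ✗
u: p → q is F, □□q is T. ✗
v: p → q is F, □□q is T. ✗
w: p → q is F, □□q is T. ✗
x: p → q is F, □□q is T. ✗
y: p → q is F, □□q is T. ✗
Satisfying worlds: {s}.

1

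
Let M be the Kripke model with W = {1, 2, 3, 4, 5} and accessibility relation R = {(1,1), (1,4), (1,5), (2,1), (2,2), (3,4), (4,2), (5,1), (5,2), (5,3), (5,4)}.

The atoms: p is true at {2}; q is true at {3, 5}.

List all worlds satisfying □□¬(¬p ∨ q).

{3}

1: successors {1, 4, 5}; □¬(¬p ∨ q) there: 1:F, 4:T, 5:F. ✗
2: successors {1, 2}; □¬(¬p ∨ q) there: 1:F, 2:F. ✗
3: successors {4}; □¬(¬p ∨ q) there: 4:T. ✓
4: successors {2}; □¬(¬p ∨ q) there: 2:F. ✗
5: successors {1, 2, 3, 4}; □¬(¬p ∨ q) there: 1:F, 2:F, 3:F, 4:T. ✗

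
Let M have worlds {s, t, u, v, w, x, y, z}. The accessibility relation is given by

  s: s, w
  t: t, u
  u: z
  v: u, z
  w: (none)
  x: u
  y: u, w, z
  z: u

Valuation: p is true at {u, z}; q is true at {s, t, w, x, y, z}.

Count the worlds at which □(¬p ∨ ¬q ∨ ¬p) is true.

5

s: successors {s, w}; ¬p ∨ ¬q ∨ ¬p there: s:T, w:T. ✓
t: successors {t, u}; ¬p ∨ ¬q ∨ ¬p there: t:T, u:T. ✓
u: successors {z}; ¬p ∨ ¬q ∨ ¬p there: z:F. ✗
v: successors {u, z}; ¬p ∨ ¬q ∨ ¬p there: u:T, z:F. ✗
w: no successors, so □(¬p ∨ ¬q ∨ ¬p) holds vacuously. ✓
x: successors {u}; ¬p ∨ ¬q ∨ ¬p there: u:T. ✓
y: successors {u, w, z}; ¬p ∨ ¬q ∨ ¬p there: u:T, w:T, z:F. ✗
z: successors {u}; ¬p ∨ ¬q ∨ ¬p there: u:T. ✓
Satisfying worlds: {s, t, w, x, z}.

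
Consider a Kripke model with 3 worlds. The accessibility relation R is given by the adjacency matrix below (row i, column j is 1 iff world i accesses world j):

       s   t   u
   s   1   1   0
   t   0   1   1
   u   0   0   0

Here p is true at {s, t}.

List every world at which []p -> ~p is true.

s: []p is T, ~p is F. ✗
t: []p is F, ~p is F. ✓
u: []p is T, ~p is T. ✓

{t, u}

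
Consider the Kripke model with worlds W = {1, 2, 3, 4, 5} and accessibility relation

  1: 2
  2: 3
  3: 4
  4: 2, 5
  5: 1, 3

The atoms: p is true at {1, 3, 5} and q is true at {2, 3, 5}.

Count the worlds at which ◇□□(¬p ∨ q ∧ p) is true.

1: successors {2}; □□(¬p ∨ q ∧ p) there: 2:T. ✓
2: successors {3}; □□(¬p ∨ q ∧ p) there: 3:T. ✓
3: successors {4}; □□(¬p ∨ q ∧ p) there: 4:F. ✗
4: successors {2, 5}; □□(¬p ∨ q ∧ p) there: 2:T, 5:T. ✓
5: successors {1, 3}; □□(¬p ∨ q ∧ p) there: 1:T, 3:T. ✓
Satisfying worlds: {1, 2, 4, 5}.

4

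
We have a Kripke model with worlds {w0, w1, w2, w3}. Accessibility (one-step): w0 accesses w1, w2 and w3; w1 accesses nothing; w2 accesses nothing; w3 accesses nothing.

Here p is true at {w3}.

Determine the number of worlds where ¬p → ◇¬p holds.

w0: ¬p is T, ◇¬p is T. ✓
w1: ¬p is T, ◇¬p is F. ✗
w2: ¬p is T, ◇¬p is F. ✗
w3: ¬p is F, ◇¬p is F. ✓
Satisfying worlds: {w0, w3}.

2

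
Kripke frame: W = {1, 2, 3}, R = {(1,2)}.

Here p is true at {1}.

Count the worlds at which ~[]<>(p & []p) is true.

1

1: []<>(p & []p) is F. ✓
2: []<>(p & []p) is T. ✗
3: []<>(p & []p) is T. ✗
Satisfying worlds: {1}.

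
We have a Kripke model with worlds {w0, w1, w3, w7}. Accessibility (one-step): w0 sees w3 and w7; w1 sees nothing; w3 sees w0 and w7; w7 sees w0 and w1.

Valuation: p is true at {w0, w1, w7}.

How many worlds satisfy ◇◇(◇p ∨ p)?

w0: successors {w3, w7}; ◇(◇p ∨ p) there: w3:T, w7:T. ✓
w1: no successors, so ◇◇(◇p ∨ p) fails. ✗
w3: successors {w0, w7}; ◇(◇p ∨ p) there: w0:T, w7:T. ✓
w7: successors {w0, w1}; ◇(◇p ∨ p) there: w0:T, w1:F. ✓
Satisfying worlds: {w0, w3, w7}.

3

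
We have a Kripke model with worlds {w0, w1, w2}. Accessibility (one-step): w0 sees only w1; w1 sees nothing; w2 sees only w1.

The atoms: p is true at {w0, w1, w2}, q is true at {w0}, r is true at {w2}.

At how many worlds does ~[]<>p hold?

w0: []<>p is F. ✓
w1: []<>p is T. ✗
w2: []<>p is F. ✓
Satisfying worlds: {w0, w2}.

2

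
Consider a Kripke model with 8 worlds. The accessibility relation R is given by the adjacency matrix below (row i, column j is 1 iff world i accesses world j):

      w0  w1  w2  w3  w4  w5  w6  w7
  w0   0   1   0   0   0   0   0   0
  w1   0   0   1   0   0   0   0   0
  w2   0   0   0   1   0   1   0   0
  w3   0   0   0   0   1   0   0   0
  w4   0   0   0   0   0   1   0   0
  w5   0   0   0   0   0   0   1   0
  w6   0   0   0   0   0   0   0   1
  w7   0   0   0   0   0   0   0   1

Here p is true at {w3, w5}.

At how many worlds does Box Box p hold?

2

w0: successors {w1}; Box p there: w1:F. ✗
w1: successors {w2}; Box p there: w2:T. ✓
w2: successors {w3, w5}; Box p there: w3:F, w5:F. ✗
w3: successors {w4}; Box p there: w4:T. ✓
w4: successors {w5}; Box p there: w5:F. ✗
w5: successors {w6}; Box p there: w6:F. ✗
w6: successors {w7}; Box p there: w7:F. ✗
w7: successors {w7}; Box p there: w7:F. ✗
Satisfying worlds: {w1, w3}.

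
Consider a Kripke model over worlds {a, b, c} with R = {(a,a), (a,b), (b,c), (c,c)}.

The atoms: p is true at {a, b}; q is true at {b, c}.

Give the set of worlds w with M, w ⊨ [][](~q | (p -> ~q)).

a: successors {a, b}; [](~q | (p -> ~q)) there: a:F, b:T. ✗
b: successors {c}; [](~q | (p -> ~q)) there: c:T. ✓
c: successors {c}; [](~q | (p -> ~q)) there: c:T. ✓

{b, c}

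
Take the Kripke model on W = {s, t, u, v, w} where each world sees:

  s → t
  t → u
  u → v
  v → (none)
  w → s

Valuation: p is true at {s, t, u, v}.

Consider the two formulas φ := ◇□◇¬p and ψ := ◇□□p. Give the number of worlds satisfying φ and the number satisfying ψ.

1 and 4

For ◇□◇¬p:
s: successors {t}; □◇¬p there: t:F. ✗
t: successors {u}; □◇¬p there: u:F. ✗
u: successors {v}; □◇¬p there: v:T. ✓
v: no successors, so ◇□◇¬p fails. ✗
w: successors {s}; □◇¬p there: s:F. ✗
— 1 world.
For ◇□□p:
s: successors {t}; □□p there: t:T. ✓
t: successors {u}; □□p there: u:T. ✓
u: successors {v}; □□p there: v:T. ✓
v: no successors, so ◇□□p fails. ✗
w: successors {s}; □□p there: s:T. ✓
— 4 worlds.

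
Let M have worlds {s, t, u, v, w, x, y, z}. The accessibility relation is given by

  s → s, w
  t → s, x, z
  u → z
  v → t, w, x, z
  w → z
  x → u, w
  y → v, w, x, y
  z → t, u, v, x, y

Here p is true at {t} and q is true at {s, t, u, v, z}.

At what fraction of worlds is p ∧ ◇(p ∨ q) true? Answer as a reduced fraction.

s: p is F, ◇(p ∨ q) is T. ✗
t: p is T, ◇(p ∨ q) is T. ✓
u: p is F, ◇(p ∨ q) is T. ✗
v: p is F, ◇(p ∨ q) is T. ✗
w: p is F, ◇(p ∨ q) is T. ✗
x: p is F, ◇(p ∨ q) is T. ✗
y: p is F, ◇(p ∨ q) is T. ✗
z: p is F, ◇(p ∨ q) is T. ✗
That's 1 of 8 worlds, so 1/8.

1/8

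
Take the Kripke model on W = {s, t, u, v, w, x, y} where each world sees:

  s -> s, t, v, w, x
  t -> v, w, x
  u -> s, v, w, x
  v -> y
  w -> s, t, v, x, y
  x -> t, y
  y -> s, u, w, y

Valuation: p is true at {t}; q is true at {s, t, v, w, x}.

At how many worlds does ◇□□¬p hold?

s: successors {s, t, v, w, x}; □□¬p there: s:F, t:F, v:T, w:F, x:T. ✓
t: successors {v, w, x}; □□¬p there: v:T, w:F, x:T. ✓
u: successors {s, v, w, x}; □□¬p there: s:F, v:T, w:F, x:T. ✓
v: successors {y}; □□¬p there: y:F. ✗
w: successors {s, t, v, x, y}; □□¬p there: s:F, t:F, v:T, x:T, y:F. ✓
x: successors {t, y}; □□¬p there: t:F, y:F. ✗
y: successors {s, u, w, y}; □□¬p there: s:F, u:F, w:F, y:F. ✗
Satisfying worlds: {s, t, u, w}.

4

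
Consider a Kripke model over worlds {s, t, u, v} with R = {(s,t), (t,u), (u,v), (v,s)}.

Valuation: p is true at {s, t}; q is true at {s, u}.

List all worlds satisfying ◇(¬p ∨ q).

{t, u, v}

s: successors {t}; ¬p ∨ q there: t:F. ✗
t: successors {u}; ¬p ∨ q there: u:T. ✓
u: successors {v}; ¬p ∨ q there: v:T. ✓
v: successors {s}; ¬p ∨ q there: s:T. ✓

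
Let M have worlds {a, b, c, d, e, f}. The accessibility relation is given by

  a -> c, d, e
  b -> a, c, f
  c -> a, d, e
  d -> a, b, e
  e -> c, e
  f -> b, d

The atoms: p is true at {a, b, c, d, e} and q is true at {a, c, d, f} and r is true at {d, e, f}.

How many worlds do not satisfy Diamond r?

a: successors {c, d, e}; r there: c:F, d:T, e:T. ✓
b: successors {a, c, f}; r there: a:F, c:F, f:T. ✓
c: successors {a, d, e}; r there: a:F, d:T, e:T. ✓
d: successors {a, b, e}; r there: a:F, b:F, e:T. ✓
e: successors {c, e}; r there: c:F, e:T. ✓
f: successors {b, d}; r there: b:F, d:T. ✓
Satisfying worlds: {a, b, c, d, e, f}.
So Diamond r fails at the other 0 worlds.

0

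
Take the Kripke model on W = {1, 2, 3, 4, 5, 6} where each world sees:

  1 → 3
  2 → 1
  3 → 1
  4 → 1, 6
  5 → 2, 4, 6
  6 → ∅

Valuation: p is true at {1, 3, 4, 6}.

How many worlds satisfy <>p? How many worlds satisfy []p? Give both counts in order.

For <>p:
1: successors {3}; p there: 3:T. ✓
2: successors {1}; p there: 1:T. ✓
3: successors {1}; p there: 1:T. ✓
4: successors {1, 6}; p there: 1:T, 6:T. ✓
5: successors {2, 4, 6}; p there: 2:F, 4:T, 6:T. ✓
6: no successors, so <>p fails. ✗
— 5 worlds.
For []p:
1: successors {3}; p there: 3:T. ✓
2: successors {1}; p there: 1:T. ✓
3: successors {1}; p there: 1:T. ✓
4: successors {1, 6}; p there: 1:T, 6:T. ✓
5: successors {2, 4, 6}; p there: 2:F, 4:T, 6:T. ✗
6: no successors, so []p holds vacuously. ✓
— 5 worlds.

5 and 5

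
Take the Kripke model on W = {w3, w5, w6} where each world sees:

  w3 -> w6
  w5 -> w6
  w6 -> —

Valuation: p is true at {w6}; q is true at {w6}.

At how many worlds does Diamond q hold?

2

w3: successors {w6}; q there: w6:T. ✓
w5: successors {w6}; q there: w6:T. ✓
w6: no successors, so Diamond q fails. ✗
Satisfying worlds: {w3, w5}.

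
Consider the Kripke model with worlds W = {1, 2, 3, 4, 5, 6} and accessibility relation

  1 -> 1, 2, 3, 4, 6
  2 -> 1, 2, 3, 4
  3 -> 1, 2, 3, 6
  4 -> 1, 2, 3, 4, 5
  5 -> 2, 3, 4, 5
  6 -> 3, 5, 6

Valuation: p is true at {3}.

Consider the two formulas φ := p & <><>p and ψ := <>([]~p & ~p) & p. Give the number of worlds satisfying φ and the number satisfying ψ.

For p & <><>p:
1: p is F, <><>p is T. ✗
2: p is F, <><>p is T. ✗
3: p is T, <><>p is T. ✓
4: p is F, <><>p is T. ✗
5: p is F, <><>p is T. ✗
6: p is F, <><>p is T. ✗
— 1 world.
For <>([]~p & ~p) & p:
1: <>([]~p & ~p) is F, p is F. ✗
2: <>([]~p & ~p) is F, p is F. ✗
3: <>([]~p & ~p) is F, p is T. ✗
4: <>([]~p & ~p) is F, p is F. ✗
5: <>([]~p & ~p) is F, p is F. ✗
6: <>([]~p & ~p) is F, p is F. ✗
— 0 worlds.

1 and 0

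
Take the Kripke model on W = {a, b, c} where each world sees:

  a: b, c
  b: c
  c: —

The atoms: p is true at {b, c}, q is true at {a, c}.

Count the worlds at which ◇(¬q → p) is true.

2

a: successors {b, c}; ¬q → p there: b:T, c:T. ✓
b: successors {c}; ¬q → p there: c:T. ✓
c: no successors, so ◇(¬q → p) fails. ✗
Satisfying worlds: {a, b}.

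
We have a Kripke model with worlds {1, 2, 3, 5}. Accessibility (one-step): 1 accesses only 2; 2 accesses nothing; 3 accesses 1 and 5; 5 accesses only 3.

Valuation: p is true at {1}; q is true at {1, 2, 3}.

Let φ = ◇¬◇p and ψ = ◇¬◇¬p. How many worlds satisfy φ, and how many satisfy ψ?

2 and 1

For ◇¬◇p:
1: successors {2}; ¬◇p there: 2:T. ✓
2: no successors, so ◇¬◇p fails. ✗
3: successors {1, 5}; ¬◇p there: 1:T, 5:T. ✓
5: successors {3}; ¬◇p there: 3:F. ✗
— 2 worlds.
For ◇¬◇¬p:
1: successors {2}; ¬◇¬p there: 2:T. ✓
2: no successors, so ◇¬◇¬p fails. ✗
3: successors {1, 5}; ¬◇¬p there: 1:F, 5:F. ✗
5: successors {3}; ¬◇¬p there: 3:F. ✗
— 1 world.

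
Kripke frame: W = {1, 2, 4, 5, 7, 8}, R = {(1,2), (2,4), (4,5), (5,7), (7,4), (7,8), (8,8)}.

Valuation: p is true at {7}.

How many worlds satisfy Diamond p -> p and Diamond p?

5

1: Diamond p is F, p and Diamond p is F. ✓
2: Diamond p is F, p and Diamond p is F. ✓
4: Diamond p is F, p and Diamond p is F. ✓
5: Diamond p is T, p and Diamond p is F. ✗
7: Diamond p is F, p and Diamond p is F. ✓
8: Diamond p is F, p and Diamond p is F. ✓
Satisfying worlds: {1, 2, 4, 7, 8}.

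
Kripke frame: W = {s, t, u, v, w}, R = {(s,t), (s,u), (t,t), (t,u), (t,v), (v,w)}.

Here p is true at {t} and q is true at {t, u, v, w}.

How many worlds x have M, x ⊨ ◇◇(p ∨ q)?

2

s: successors {t, u}; ◇(p ∨ q) there: t:T, u:F. ✓
t: successors {t, u, v}; ◇(p ∨ q) there: t:T, u:F, v:T. ✓
u: no successors, so ◇◇(p ∨ q) fails. ✗
v: successors {w}; ◇(p ∨ q) there: w:F. ✗
w: no successors, so ◇◇(p ∨ q) fails. ✗
Satisfying worlds: {s, t}.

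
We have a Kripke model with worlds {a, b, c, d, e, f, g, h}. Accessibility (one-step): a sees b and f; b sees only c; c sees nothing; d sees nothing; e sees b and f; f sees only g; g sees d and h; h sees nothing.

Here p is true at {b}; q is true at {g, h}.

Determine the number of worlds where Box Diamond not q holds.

4

a: successors {b, f}; Diamond not q there: b:T, f:F. ✗
b: successors {c}; Diamond not q there: c:F. ✗
c: no successors, so Box Diamond not q holds vacuously. ✓
d: no successors, so Box Diamond not q holds vacuously. ✓
e: successors {b, f}; Diamond not q there: b:T, f:F. ✗
f: successors {g}; Diamond not q there: g:T. ✓
g: successors {d, h}; Diamond not q there: d:F, h:F. ✗
h: no successors, so Box Diamond not q holds vacuously. ✓
Satisfying worlds: {c, d, f, h}.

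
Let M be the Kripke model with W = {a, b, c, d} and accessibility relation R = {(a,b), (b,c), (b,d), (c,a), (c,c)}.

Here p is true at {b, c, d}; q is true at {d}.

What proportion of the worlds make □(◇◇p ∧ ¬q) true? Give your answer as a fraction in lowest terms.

3/4

a: successors {b}; ◇◇p ∧ ¬q there: b:T. ✓
b: successors {c, d}; ◇◇p ∧ ¬q there: c:T, d:F. ✗
c: successors {a, c}; ◇◇p ∧ ¬q there: a:T, c:T. ✓
d: no successors, so □(◇◇p ∧ ¬q) holds vacuously. ✓
That's 3 of 4 worlds, so 3/4.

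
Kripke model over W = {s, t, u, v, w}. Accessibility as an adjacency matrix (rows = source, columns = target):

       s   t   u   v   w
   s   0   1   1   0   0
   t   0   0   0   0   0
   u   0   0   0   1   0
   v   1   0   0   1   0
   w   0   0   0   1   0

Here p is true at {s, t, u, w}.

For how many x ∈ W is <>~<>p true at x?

1

s: successors {t, u}; ~<>p there: t:T, u:T. ✓
t: no successors, so <>~<>p fails. ✗
u: successors {v}; ~<>p there: v:F. ✗
v: successors {s, v}; ~<>p there: s:F, v:F. ✗
w: successors {v}; ~<>p there: v:F. ✗
Satisfying worlds: {s}.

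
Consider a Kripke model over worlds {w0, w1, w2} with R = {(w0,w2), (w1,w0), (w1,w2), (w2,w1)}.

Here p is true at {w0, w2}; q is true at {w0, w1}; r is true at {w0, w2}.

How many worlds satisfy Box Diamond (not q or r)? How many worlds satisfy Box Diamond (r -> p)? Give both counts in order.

1 and 3

For Box Diamond (not q or r):
w0: successors {w2}; Diamond (not q or r) there: w2:F. ✗
w1: successors {w0, w2}; Diamond (not q or r) there: w0:T, w2:F. ✗
w2: successors {w1}; Diamond (not q or r) there: w1:T. ✓
— 1 world.
For Box Diamond (r -> p):
w0: successors {w2}; Diamond (r -> p) there: w2:T. ✓
w1: successors {w0, w2}; Diamond (r -> p) there: w0:T, w2:T. ✓
w2: successors {w1}; Diamond (r -> p) there: w1:T. ✓
— 3 worlds.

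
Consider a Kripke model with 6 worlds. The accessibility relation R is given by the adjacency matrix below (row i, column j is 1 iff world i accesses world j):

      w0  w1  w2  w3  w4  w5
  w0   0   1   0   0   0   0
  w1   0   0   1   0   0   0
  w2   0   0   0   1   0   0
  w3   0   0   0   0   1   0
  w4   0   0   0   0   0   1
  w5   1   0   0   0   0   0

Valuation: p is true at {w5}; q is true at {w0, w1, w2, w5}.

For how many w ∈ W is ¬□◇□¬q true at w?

4

w0: □◇□¬q is T. ✗
w1: □◇□¬q is T. ✗
w2: □◇□¬q is F. ✓
w3: □◇□¬q is F. ✓
w4: □◇□¬q is F. ✓
w5: □◇□¬q is F. ✓
Satisfying worlds: {w2, w3, w4, w5}.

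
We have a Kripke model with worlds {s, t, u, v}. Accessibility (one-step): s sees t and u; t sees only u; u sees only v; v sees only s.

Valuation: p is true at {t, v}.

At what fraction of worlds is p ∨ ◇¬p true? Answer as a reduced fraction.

3/4

s: p is F, ◇¬p is T. ✓
t: p is T, ◇¬p is T. ✓
u: p is F, ◇¬p is F. ✗
v: p is T, ◇¬p is T. ✓
That's 3 of 4 worlds, so 3/4.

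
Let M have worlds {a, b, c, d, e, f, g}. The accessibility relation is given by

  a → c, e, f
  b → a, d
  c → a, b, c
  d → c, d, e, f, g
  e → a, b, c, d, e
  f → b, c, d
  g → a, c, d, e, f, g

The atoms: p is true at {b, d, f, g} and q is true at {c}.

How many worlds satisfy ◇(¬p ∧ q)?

6

a: successors {c, e, f}; ¬p ∧ q there: c:T, e:F, f:F. ✓
b: successors {a, d}; ¬p ∧ q there: a:F, d:F. ✗
c: successors {a, b, c}; ¬p ∧ q there: a:F, b:F, c:T. ✓
d: successors {c, d, e, f, g}; ¬p ∧ q there: c:T, d:F, e:F, f:F, g:F. ✓
e: successors {a, b, c, d, e}; ¬p ∧ q there: a:F, b:F, c:T, d:F, e:F. ✓
f: successors {b, c, d}; ¬p ∧ q there: b:F, c:T, d:F. ✓
g: successors {a, c, d, e, f, g}; ¬p ∧ q there: a:F, c:T, d:F, e:F, f:F, g:F. ✓
Satisfying worlds: {a, c, d, e, f, g}.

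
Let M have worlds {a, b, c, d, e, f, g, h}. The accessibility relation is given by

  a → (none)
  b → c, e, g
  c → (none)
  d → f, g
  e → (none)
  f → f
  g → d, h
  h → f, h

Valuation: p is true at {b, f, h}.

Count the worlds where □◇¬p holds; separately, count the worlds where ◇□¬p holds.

3 and 1

For □◇¬p:
a: no successors, so □◇¬p holds vacuously. ✓
b: successors {c, e, g}; ◇¬p there: c:F, e:F, g:T. ✗
c: no successors, so □◇¬p holds vacuously. ✓
d: successors {f, g}; ◇¬p there: f:F, g:T. ✗
e: no successors, so □◇¬p holds vacuously. ✓
f: successors {f}; ◇¬p there: f:F. ✗
g: successors {d, h}; ◇¬p there: d:T, h:F. ✗
h: successors {f, h}; ◇¬p there: f:F, h:F. ✗
— 3 worlds.
For ◇□¬p:
a: no successors, so ◇□¬p fails. ✗
b: successors {c, e, g}; □¬p there: c:T, e:T, g:F. ✓
c: no successors, so ◇□¬p fails. ✗
d: successors {f, g}; □¬p there: f:F, g:F. ✗
e: no successors, so ◇□¬p fails. ✗
f: successors {f}; □¬p there: f:F. ✗
g: successors {d, h}; □¬p there: d:F, h:F. ✗
h: successors {f, h}; □¬p there: f:F, h:F. ✗
— 1 world.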